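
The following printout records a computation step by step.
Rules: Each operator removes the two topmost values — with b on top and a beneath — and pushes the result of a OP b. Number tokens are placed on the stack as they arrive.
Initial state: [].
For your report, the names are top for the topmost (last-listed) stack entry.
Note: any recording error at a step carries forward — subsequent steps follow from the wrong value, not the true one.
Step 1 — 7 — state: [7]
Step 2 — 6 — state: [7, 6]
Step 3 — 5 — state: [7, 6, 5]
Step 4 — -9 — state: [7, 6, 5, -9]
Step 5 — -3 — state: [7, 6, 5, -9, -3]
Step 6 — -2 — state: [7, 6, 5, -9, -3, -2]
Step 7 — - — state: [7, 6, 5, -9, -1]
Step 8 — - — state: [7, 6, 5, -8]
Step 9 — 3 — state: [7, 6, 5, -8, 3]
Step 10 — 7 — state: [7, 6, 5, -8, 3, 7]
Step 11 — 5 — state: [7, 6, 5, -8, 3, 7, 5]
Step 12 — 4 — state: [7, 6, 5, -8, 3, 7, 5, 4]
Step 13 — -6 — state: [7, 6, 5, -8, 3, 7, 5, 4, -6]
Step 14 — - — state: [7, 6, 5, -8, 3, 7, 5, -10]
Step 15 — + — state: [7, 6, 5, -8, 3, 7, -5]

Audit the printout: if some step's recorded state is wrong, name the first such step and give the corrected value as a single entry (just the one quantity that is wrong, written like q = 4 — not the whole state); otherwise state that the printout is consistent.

step 14, top = 10

1. push 7: top = 7 (confirmed correct)
2. push 6: top = 6 (matches)
3. push 5: top = 5 (checks out)
4. push -9: top = -9 (no discrepancy)
5. push -3: top = -3 (same as recorded)
6. push -2: top = -2 (consistent with the printout)
7. -3 - -2 = -1 (consistent with the printout)
8. -9 - -1 = -8 (matches)
9. push 3: top = 3 (confirmed correct)
10. push 7: top = 7 (checks out)
11. push 5: top = 5 (consistent with the printout)
12. push 4: top = 4 (exactly as logged)
13. push -6: top = -6 (consistent with the printout)
14. 4 - -6 = 10 (a discrepancy with the printout)
First incorrect step: 14; the correct value is top = 10.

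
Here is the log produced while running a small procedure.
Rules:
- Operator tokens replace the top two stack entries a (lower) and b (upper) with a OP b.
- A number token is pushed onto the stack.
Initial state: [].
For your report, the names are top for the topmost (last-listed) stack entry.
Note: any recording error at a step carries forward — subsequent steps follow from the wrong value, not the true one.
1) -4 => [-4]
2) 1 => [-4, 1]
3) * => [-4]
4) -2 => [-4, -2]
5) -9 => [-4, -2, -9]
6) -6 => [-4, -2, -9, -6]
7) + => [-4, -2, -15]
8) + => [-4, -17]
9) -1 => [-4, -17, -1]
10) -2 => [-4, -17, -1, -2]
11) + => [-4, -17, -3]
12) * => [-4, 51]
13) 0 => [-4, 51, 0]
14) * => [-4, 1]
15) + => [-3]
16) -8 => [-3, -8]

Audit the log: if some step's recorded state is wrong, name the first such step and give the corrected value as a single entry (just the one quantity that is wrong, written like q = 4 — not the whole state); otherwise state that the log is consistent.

step 14, top = 0

step 1: push -4: top = -4 -> exactly as logged
step 2: push 1: top = 1 -> in agreement
step 3: -4 * 1 = -4 -> same as recorded
step 4: push -2: top = -2 -> consistent with the log
step 5: push -9: top = -9 -> matches
step 6: push -6: top = -6 -> confirmed correct
step 7: -9 + -6 = -15 -> confirmed correct
step 8: -2 + -15 = -17 -> verified
step 9: push -1: top = -1 -> no discrepancy
step 10: push -2: top = -2 -> same as recorded
step 11: -1 + -2 = -3 -> agrees with the log
step 12: -17 * -3 = 51 -> confirmed correct
step 13: push 0: top = 0 -> same as recorded
step 14: 51 * 0 = 0 -> this is not what the log shows
First incorrect step: 14; the correct value is top = 0.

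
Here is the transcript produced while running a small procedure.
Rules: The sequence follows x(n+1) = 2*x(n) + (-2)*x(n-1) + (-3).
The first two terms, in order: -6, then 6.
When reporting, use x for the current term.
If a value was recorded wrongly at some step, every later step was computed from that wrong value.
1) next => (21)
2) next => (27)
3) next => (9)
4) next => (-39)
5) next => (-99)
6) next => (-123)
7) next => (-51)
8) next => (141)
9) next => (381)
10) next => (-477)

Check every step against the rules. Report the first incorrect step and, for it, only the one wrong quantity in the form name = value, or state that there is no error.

step 10, x = 477

step 1: x = 2*(6) + (-2)*(-6) + (-3) = 21 -> verified
step 2: x = 2*(21) + (-2)*(6) + (-3) = 27 -> agrees with the transcript
step 3: x = 2*(27) + (-2)*(21) + (-3) = 9 -> no discrepancy
step 4: x = 2*(9) + (-2)*(27) + (-3) = -39 -> agrees with the transcript
step 5: x = 2*(-39) + (-2)*(9) + (-3) = -99 -> confirmed correct
step 6: x = 2*(-99) + (-2)*(-39) + (-3) = -123 -> no discrepancy
step 7: x = 2*(-123) + (-2)*(-99) + (-3) = -51 -> exactly as logged
step 8: x = 2*(-51) + (-2)*(-123) + (-3) = 141 -> exactly as logged
step 9: x = 2*(141) + (-2)*(-51) + (-3) = 381 -> matches
step 10: x = 2*(381) + (-2)*(141) + (-3) = 477 -> the recorded entry deviates here
Conclusion: step 10 carries the first error; the entry should be x = 477.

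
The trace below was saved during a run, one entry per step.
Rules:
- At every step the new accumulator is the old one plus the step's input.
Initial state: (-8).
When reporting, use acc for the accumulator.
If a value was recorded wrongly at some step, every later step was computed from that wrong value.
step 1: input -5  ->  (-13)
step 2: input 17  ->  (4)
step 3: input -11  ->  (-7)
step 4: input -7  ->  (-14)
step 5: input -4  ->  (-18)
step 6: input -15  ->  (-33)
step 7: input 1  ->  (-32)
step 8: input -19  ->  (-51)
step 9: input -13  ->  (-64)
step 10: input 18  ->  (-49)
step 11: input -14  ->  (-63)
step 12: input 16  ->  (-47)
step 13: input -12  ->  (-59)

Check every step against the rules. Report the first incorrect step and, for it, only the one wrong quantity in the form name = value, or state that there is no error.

Recomputing the run from the initial state:
step 1: acc = -13
step 2: acc = 4
step 3: acc = -7
step 4: acc = -14
step 5: acc = -18
step 6: acc = -33
step 7: acc = -32
step 8: acc = -51
step 9: acc = -64
step 10: acc = -46
step 11: acc = -60
step 12: acc = -44
step 13: acc = -56
The first disagreement with the trace is at step 10, where the value should be acc = -46.

step 10, acc = -46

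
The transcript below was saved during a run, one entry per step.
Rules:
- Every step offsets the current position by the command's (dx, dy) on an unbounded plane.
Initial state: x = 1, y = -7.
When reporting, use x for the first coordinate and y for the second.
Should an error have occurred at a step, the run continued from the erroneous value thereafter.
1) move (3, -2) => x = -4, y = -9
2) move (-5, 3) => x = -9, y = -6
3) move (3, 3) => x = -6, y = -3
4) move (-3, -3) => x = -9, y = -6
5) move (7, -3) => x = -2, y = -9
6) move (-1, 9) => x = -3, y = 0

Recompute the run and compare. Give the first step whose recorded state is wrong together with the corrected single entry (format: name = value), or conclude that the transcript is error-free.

Recomputing the run from the initial state:
step 1: x = 4, y = -9
step 2: x = -1, y = -6
step 3: x = 2, y = -3
step 4: x = -1, y = -6
step 5: x = 6, y = -9
step 6: x = 5, y = 0
The first disagreement with the transcript is at step 1, where the value should be x = 4.

step 1, x = 4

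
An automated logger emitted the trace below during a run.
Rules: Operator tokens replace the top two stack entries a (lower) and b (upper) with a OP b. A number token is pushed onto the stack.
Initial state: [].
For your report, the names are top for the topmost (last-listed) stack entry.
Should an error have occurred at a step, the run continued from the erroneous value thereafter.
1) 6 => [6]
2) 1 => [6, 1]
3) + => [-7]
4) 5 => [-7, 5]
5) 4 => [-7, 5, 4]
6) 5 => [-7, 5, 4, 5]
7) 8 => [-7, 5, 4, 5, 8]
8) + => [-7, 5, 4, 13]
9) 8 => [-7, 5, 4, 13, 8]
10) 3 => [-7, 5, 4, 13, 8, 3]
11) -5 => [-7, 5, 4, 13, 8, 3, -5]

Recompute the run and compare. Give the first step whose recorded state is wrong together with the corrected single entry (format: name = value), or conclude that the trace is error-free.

step 1: push 6: top = 6 -> no discrepancy
step 2: push 1: top = 1 -> agrees with the trace
step 3: 6 + 1 = 7 -> not what was recorded
First incorrect step: 3; the correct value is top = 7.

step 3, top = 7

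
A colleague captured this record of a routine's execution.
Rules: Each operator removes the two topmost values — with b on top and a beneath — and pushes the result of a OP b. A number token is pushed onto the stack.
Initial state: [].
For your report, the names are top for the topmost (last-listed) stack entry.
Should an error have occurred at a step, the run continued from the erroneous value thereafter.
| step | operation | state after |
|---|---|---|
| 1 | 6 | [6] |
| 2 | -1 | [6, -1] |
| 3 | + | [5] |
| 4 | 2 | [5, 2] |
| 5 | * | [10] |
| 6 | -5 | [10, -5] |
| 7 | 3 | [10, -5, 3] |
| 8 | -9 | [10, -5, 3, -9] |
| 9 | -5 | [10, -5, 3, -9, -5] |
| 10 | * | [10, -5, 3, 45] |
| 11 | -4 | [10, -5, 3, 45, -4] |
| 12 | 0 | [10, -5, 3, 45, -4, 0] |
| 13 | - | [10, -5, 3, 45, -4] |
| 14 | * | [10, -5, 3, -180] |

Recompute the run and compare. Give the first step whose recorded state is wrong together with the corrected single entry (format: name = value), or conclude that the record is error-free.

no error

Recomputing the run from the initial state:
step 1: [6]
step 2: [6, -1]
step 3: [5]
step 4: [5, 2]
step 5: [10]
step 6: [10, -5]
step 7: [10, -5, 3]
step 8: [10, -5, 3, -9]
step 9: [10, -5, 3, -9, -5]
step 10: [10, -5, 3, 45]
step 11: [10, -5, 3, 45, -4]
step 12: [10, -5, 3, 45, -4, 0]
step 13: [10, -5, 3, 45, -4]
step 14: [10, -5, 3, -180]
This matches the record at every step.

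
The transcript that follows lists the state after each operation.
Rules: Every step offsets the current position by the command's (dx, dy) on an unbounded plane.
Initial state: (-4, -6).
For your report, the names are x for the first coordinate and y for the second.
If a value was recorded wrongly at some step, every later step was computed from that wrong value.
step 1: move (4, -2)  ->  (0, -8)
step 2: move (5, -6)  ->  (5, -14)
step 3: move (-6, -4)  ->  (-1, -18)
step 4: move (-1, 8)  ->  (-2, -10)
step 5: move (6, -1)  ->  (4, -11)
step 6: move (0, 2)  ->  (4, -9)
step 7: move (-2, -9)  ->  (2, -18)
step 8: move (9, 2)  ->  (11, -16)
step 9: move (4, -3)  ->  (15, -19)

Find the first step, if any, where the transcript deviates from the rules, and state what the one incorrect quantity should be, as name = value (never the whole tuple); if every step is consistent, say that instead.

Recomputing the run from the initial state:
step 1: x = 0, y = -8
step 2: x = 5, y = -14
step 3: x = -1, y = -18
step 4: x = -2, y = -10
step 5: x = 4, y = -11
step 6: x = 4, y = -9
step 7: x = 2, y = -18
step 8: x = 11, y = -16
step 9: x = 15, y = -19
This matches the transcript at every step.

no error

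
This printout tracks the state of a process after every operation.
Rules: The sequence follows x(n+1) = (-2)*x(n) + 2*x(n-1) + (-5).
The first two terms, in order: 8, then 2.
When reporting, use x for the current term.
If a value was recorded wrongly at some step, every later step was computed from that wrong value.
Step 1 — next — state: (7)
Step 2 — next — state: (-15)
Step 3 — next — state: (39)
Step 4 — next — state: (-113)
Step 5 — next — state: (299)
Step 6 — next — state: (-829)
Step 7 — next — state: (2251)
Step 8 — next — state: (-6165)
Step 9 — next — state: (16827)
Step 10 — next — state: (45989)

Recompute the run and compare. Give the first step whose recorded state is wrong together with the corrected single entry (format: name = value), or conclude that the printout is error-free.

step 1: x = -2*(2) + (2)*(8) + (-5) = 7 -> no discrepancy
step 2: x = -2*(7) + (2)*(2) + (-5) = -15 -> matches
step 3: x = -2*(-15) + (2)*(7) + (-5) = 39 -> consistent with the printout
step 4: x = -2*(39) + (2)*(-15) + (-5) = -113 -> checks out
step 5: x = -2*(-113) + (2)*(39) + (-5) = 299 -> verified
step 6: x = -2*(299) + (2)*(-113) + (-5) = -829 -> checks out
step 7: x = -2*(-829) + (2)*(299) + (-5) = 2251 -> checks out
step 8: x = -2*(2251) + (2)*(-829) + (-5) = -6165 -> verified
step 9: x = -2*(-6165) + (2)*(2251) + (-5) = 16827 -> checks out
step 10: x = -2*(16827) + (2)*(-6165) + (-5) = -45989 -> this is not what the printout shows
Step 10 is the first one off; corrected, x = -45989.

step 10, x = -45989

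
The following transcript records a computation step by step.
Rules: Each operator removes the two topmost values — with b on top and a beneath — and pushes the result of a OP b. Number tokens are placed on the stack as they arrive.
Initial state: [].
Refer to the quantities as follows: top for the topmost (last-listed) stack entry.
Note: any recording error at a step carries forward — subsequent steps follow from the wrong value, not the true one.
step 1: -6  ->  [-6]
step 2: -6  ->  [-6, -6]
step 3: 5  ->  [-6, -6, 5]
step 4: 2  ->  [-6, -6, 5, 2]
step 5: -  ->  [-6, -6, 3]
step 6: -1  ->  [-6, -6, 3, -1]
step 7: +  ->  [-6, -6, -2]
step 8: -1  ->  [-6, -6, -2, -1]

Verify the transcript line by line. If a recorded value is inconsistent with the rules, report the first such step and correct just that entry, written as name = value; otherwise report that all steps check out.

step 7, top = 2

1. push -6: top = -6 (in agreement)
2. push -6: top = -6 (in agreement)
3. push 5: top = 5 (matches)
4. push 2: top = 2 (confirmed correct)
5. 5 - 2 = 3 (checks out)
6. push -1: top = -1 (in agreement)
7. 3 + -1 = 2 (the entry is off here)
Conclusion: step 7 carries the first error; the entry should be top = 2.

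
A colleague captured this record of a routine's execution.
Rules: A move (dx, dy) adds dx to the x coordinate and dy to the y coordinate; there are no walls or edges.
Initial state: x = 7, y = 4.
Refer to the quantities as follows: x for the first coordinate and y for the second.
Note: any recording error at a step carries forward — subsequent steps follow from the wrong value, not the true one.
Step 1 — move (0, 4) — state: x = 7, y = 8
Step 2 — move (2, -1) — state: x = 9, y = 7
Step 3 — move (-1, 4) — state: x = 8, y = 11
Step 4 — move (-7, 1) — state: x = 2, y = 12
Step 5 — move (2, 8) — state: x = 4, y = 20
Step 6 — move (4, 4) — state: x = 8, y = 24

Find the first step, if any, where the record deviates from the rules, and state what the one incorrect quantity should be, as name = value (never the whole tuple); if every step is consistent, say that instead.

step 4, x = 1

Recomputing the run from the initial state:
step 1: x = 7, y = 8
step 2: x = 9, y = 7
step 3: x = 8, y = 11
step 4: x = 1, y = 12
step 5: x = 3, y = 20
step 6: x = 7, y = 24
The first disagreement with the record is at step 4, where the value should be x = 1.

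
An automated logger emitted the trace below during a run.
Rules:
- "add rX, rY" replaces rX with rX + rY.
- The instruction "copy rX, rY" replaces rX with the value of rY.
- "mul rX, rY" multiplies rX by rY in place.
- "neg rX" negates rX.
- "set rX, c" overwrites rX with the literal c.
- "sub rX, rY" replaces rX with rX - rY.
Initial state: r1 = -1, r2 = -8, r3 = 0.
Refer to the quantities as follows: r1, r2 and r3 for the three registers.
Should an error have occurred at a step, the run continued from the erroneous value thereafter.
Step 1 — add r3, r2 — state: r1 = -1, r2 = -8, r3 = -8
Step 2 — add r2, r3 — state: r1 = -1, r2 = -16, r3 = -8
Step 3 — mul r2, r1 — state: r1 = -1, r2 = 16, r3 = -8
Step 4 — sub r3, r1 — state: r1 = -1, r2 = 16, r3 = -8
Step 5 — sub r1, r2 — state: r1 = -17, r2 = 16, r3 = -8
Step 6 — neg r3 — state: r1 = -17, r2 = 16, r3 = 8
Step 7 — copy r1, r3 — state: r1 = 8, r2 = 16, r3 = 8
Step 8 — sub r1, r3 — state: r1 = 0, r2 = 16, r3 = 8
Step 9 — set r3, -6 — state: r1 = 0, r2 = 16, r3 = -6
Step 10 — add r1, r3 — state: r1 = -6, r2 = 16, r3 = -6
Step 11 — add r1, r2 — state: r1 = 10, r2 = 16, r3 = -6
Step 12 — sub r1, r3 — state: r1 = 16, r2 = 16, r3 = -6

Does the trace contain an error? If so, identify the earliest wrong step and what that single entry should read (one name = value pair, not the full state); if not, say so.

step 4, r3 = -7

Recomputing the run from the initial state:
step 1: r1 = -1, r2 = -8, r3 = -8
step 2: r1 = -1, r2 = -16, r3 = -8
step 3: r1 = -1, r2 = 16, r3 = -8
step 4: r1 = -1, r2 = 16, r3 = -7
step 5: r1 = -17, r2 = 16, r3 = -7
step 6: r1 = -17, r2 = 16, r3 = 7
step 7: r1 = 7, r2 = 16, r3 = 7
step 8: r1 = 0, r2 = 16, r3 = 7
step 9: r1 = 0, r2 = 16, r3 = -6
step 10: r1 = -6, r2 = 16, r3 = -6
step 11: r1 = 10, r2 = 16, r3 = -6
step 12: r1 = 16, r2 = 16, r3 = -6
The first disagreement with the trace is at step 4, where the value should be r3 = -7.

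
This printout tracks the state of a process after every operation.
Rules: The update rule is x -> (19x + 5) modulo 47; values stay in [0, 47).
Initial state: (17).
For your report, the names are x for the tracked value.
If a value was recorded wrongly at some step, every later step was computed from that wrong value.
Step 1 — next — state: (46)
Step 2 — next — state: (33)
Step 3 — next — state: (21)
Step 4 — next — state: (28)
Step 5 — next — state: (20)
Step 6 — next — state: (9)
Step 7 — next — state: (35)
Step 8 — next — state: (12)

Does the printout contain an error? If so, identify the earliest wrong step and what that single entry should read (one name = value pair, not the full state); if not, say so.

no error

1. x = (19*17 + 5) mod 47 = 46 (consistent with the printout)
2. x = (19*46 + 5) mod 47 = 33 (no discrepancy)
3. x = (19*33 + 5) mod 47 = 21 (same as recorded)
4. x = (19*21 + 5) mod 47 = 28 (exactly as logged)
5. x = (19*28 + 5) mod 47 = 20 (no discrepancy)
6. x = (19*20 + 5) mod 47 = 9 (same as recorded)
7. x = (19*9 + 5) mod 47 = 35 (matches)
8. x = (19*35 + 5) mod 47 = 12 (exactly as logged)
The whole run recomputes cleanly — no discrepancies.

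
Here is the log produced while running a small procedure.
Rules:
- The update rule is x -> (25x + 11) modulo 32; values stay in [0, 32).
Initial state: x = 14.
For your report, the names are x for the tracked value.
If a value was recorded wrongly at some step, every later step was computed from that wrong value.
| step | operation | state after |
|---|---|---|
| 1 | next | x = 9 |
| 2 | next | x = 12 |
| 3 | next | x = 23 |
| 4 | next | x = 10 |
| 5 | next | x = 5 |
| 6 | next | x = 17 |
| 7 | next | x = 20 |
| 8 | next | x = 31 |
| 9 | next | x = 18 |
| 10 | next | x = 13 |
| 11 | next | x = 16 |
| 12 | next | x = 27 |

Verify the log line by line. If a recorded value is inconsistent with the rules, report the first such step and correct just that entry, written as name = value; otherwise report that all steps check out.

Recomputing the run from the initial state:
step 1: x = 9
step 2: x = 12
step 3: x = 23
step 4: x = 10
step 5: x = 5
step 6: x = 8
step 7: x = 19
step 8: x = 6
step 9: x = 1
step 10: x = 4
step 11: x = 15
step 12: x = 2
The first disagreement with the log is at step 6, where the value should be x = 8.

step 6, x = 8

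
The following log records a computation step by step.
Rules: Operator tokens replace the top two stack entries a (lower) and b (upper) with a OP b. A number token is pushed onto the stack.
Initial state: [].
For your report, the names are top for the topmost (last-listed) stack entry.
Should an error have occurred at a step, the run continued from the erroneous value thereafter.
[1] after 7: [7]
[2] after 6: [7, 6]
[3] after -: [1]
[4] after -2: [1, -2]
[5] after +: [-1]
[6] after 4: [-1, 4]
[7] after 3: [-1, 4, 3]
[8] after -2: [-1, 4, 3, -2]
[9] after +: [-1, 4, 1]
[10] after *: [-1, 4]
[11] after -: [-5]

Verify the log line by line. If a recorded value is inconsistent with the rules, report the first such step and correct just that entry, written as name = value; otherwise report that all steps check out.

Recomputing the run from the initial state:
step 1: [7]
step 2: [7, 6]
step 3: [1]
step 4: [1, -2]
step 5: [-1]
step 6: [-1, 4]
step 7: [-1, 4, 3]
step 8: [-1, 4, 3, -2]
step 9: [-1, 4, 1]
step 10: [-1, 4]
step 11: [-5]
This matches the log at every step.

no error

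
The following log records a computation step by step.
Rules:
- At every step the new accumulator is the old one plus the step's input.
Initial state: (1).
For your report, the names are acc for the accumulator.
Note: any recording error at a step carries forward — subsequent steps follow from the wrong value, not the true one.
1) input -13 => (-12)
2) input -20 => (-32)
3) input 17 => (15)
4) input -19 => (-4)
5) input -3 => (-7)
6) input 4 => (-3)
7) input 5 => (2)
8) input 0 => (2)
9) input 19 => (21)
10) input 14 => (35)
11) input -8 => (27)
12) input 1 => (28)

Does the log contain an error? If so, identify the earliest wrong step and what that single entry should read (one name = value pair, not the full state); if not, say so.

step 3, acc = -15

step 1: acc = 1 + -13 = -12 -> in agreement
step 2: acc = -12 + -20 = -32 -> matches
step 3: acc = -32 + 17 = -15 -> a discrepancy with the log
First incorrect step: 3; the correct value is acc = -15.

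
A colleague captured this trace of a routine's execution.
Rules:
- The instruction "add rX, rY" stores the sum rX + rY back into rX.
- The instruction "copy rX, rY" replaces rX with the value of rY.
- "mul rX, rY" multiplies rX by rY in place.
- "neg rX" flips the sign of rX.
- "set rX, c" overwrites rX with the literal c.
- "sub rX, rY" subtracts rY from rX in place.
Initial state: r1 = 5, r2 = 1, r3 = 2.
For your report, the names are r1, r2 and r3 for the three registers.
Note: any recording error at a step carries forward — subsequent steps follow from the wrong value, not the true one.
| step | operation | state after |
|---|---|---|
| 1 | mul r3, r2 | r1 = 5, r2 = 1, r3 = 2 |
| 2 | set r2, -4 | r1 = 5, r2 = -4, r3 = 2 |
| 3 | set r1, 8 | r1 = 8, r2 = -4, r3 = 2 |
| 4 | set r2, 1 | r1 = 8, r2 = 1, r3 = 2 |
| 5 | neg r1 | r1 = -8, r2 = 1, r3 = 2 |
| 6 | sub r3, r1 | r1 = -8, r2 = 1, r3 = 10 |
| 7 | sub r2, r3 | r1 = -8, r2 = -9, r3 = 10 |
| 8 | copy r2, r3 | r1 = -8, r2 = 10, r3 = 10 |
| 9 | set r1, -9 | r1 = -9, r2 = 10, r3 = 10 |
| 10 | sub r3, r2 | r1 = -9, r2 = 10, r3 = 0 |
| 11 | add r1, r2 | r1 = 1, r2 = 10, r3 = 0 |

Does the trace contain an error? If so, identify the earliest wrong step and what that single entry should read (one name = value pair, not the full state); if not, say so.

Step 1: r3 = 2 * 1 = 2 — confirmed correct.
Step 2: r2 = -4 — checks out.
Step 3: r1 = 8 — checks out.
Step 4: r2 = 1 — same as recorded.
Step 5: r1 = -(8) = -8 — confirmed correct.
Step 6: r3 = 2 - -8 = 10 — same as recorded.
Step 7: r2 = 1 - 10 = -9 — exactly as logged.
Step 8: r2 = 10 — confirmed correct.
Step 9: r1 = -9 — confirmed correct.
Step 10: r3 = 10 - 10 = 0 — matches.
Step 11: r1 = -9 + 10 = 1 — exactly as logged.
The whole run recomputes cleanly — no discrepancies.

no error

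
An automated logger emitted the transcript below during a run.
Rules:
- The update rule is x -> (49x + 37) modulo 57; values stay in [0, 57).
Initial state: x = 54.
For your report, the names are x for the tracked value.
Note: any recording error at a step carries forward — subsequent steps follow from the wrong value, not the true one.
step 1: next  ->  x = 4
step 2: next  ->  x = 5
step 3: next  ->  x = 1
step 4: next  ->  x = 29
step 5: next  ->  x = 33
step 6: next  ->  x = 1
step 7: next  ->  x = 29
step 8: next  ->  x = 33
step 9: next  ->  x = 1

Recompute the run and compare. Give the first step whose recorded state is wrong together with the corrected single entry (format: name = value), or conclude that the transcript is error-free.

step 1: x = (49*54 + 37) mod 57 = 4 -> consistent with the transcript
step 2: x = (49*4 + 37) mod 57 = 5 -> no discrepancy
step 3: x = (49*5 + 37) mod 57 = 54 -> the entry is off here
Step 3 is the first one off; corrected, x = 54.

step 3, x = 54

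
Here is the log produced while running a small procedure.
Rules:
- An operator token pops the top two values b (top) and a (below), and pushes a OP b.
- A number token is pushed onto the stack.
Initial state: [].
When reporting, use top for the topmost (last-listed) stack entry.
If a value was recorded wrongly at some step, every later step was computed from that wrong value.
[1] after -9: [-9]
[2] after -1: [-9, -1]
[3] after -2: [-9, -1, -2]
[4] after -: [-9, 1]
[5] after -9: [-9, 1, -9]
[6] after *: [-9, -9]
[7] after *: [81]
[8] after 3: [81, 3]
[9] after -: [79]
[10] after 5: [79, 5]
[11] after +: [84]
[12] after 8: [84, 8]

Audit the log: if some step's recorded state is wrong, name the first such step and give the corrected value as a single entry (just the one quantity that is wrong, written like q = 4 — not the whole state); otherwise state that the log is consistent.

step 1: push -9: top = -9 -> no discrepancy
step 2: push -1: top = -1 -> consistent with the log
step 3: push -2: top = -2 -> no discrepancy
step 4: -1 - -2 = 1 -> consistent with the log
step 5: push -9: top = -9 -> checks out
step 6: 1 * -9 = -9 -> exactly as logged
step 7: -9 * -9 = 81 -> exactly as logged
step 8: push 3: top = 3 -> consistent with the log
step 9: 81 - 3 = 78 -> the log has a different value
The audit stops at step 9: the recorded entry is wrong and should be top = 78.

step 9, top = 78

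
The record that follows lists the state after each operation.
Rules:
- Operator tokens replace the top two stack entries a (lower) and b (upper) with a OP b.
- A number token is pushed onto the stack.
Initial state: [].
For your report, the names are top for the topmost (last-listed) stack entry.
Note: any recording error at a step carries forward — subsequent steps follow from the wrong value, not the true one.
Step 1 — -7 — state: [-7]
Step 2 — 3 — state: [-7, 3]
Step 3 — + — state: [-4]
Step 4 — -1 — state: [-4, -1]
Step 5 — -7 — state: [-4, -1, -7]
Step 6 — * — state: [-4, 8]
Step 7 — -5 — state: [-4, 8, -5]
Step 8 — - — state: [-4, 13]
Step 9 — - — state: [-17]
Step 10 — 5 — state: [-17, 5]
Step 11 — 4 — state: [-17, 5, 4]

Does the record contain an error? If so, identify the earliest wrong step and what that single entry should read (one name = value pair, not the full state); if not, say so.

step 1: push -7: top = -7 -> same as recorded
step 2: push 3: top = 3 -> in agreement
step 3: -7 + 3 = -4 -> no discrepancy
step 4: push -1: top = -1 -> same as recorded
step 5: push -7: top = -7 -> consistent with the record
step 6: -1 * -7 = 7 -> a discrepancy with the record
Step 6 is the first one off; corrected, top = 7.

step 6, top = 7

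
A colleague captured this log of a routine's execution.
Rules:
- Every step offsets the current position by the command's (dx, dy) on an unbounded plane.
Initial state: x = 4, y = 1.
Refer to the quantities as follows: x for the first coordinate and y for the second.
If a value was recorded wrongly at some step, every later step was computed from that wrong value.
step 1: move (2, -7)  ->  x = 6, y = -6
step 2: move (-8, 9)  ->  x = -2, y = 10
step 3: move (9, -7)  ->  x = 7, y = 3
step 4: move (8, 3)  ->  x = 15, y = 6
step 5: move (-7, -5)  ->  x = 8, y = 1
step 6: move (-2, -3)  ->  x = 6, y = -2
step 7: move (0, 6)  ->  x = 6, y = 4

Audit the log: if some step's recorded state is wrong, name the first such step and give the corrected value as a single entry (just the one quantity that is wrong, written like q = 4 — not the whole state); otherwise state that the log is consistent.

1. x = 4 + (2) = 6, y = 1 + (-7) = -6 (matches)
2. x = 6 + (-8) = -2, y = -6 + (9) = 3 (a discrepancy with the log)
The audit stops at step 2: the recorded entry is wrong and should be y = 3.

step 2, y = 3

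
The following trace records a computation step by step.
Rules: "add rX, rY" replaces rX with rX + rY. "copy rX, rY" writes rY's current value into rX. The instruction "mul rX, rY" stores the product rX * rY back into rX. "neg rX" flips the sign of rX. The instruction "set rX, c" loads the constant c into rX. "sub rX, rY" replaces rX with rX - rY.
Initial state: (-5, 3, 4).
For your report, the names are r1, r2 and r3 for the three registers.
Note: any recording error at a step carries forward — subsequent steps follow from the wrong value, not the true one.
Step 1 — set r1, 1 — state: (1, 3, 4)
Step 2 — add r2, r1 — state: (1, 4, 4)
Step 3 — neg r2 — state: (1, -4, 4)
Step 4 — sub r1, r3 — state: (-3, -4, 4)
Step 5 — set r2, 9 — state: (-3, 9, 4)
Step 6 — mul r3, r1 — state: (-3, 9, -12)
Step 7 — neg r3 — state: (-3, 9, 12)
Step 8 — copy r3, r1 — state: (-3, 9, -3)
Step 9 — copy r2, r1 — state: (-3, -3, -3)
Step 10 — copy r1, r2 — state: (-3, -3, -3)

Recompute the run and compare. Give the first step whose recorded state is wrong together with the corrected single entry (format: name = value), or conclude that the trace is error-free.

no error

Step 1: r1 = 1 — exactly as logged.
Step 2: r2 = 3 + 1 = 4 — agrees with the trace.
Step 3: r2 = -(4) = -4 — agrees with the trace.
Step 4: r1 = 1 - 4 = -3 — exactly as logged.
Step 5: r2 = 9 — confirmed correct.
Step 6: r3 = 4 * -3 = -12 — exactly as logged.
Step 7: r3 = -(-12) = 12 — confirmed correct.
Step 8: r3 = -3 — consistent with the trace.
Step 9: r2 = -3 — confirmed correct.
Step 10: r1 = -3 — checks out.
All steps check out; nothing to correct.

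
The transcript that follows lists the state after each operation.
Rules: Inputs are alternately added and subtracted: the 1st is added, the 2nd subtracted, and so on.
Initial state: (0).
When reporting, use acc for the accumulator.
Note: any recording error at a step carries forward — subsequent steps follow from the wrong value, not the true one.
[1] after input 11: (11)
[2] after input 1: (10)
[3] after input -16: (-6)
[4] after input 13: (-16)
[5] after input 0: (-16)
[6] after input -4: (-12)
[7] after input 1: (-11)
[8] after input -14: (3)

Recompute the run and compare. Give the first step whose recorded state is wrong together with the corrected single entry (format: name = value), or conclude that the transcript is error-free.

Step 1: acc = 0 + 11 = 11 — exactly as logged.
Step 2: acc = 11 - 1 = 10 — agrees with the transcript.
Step 3: acc = 10 + -16 = -6 — verified.
Step 4: acc = -6 - 13 = -19 — the recorded entry deviates here.
So the first discrepancy is step 4, where the right value is acc = -19.

step 4, acc = -19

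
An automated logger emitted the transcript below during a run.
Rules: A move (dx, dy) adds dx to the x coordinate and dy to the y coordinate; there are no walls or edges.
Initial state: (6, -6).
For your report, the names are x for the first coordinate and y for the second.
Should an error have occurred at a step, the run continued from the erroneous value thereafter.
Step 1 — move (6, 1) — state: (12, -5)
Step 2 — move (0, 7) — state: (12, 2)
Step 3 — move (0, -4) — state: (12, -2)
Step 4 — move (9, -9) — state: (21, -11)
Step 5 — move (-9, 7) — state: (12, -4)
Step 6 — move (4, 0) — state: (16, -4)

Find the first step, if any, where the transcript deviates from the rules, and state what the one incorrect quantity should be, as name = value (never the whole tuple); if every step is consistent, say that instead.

Step 1: x = 6 + (6) = 12, y = -6 + (1) = -5 — exactly as logged.
Step 2: x = 12 + (0) = 12, y = -5 + (7) = 2 — confirmed correct.
Step 3: x = 12 + (0) = 12, y = 2 + (-4) = -2 — consistent with the transcript.
Step 4: x = 12 + (9) = 21, y = -2 + (-9) = -11 — same as recorded.
Step 5: x = 21 + (-9) = 12, y = -11 + (7) = -4 — in agreement.
Step 6: x = 12 + (4) = 16, y = -4 + (0) = -4 — exactly as logged.
Each recorded entry agrees with the recomputation.

no error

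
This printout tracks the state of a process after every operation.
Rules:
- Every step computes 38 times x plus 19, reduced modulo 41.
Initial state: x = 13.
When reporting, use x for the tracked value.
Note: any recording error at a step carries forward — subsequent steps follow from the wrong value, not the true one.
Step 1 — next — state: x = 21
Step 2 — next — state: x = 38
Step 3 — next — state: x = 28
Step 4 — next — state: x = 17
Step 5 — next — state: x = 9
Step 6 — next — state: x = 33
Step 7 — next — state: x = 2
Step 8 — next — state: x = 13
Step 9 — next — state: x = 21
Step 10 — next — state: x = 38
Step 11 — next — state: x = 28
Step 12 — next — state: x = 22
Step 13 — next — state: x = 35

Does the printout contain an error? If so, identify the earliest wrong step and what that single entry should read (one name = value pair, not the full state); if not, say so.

Recomputing the run from the initial state:
step 1: x = 21
step 2: x = 38
step 3: x = 28
step 4: x = 17
step 5: x = 9
step 6: x = 33
step 7: x = 2
step 8: x = 13
step 9: x = 21
step 10: x = 38
step 11: x = 28
step 12: x = 17
step 13: x = 9
The first disagreement with the printout is at step 12, where the value should be x = 17.

step 12, x = 17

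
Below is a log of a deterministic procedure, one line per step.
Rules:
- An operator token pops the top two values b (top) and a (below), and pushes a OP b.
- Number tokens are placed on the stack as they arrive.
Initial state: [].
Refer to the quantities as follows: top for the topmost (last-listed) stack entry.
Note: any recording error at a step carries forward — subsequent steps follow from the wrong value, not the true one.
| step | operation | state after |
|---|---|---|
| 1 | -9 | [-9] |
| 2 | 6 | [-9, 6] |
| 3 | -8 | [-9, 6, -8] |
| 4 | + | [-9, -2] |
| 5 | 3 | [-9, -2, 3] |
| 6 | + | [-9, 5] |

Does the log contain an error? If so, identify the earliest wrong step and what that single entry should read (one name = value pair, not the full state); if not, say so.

Step 1: push -9: top = -9 — consistent with the log.
Step 2: push 6: top = 6 — agrees with the log.
Step 3: push -8: top = -8 — matches.
Step 4: 6 + -8 = -2 — same as recorded.
Step 5: push 3: top = 3 — in agreement.
Step 6: -2 + 3 = 1 — the log disagrees here.
That makes step 6 the first incorrect line — top = 1 is what it should show.

step 6, top = 1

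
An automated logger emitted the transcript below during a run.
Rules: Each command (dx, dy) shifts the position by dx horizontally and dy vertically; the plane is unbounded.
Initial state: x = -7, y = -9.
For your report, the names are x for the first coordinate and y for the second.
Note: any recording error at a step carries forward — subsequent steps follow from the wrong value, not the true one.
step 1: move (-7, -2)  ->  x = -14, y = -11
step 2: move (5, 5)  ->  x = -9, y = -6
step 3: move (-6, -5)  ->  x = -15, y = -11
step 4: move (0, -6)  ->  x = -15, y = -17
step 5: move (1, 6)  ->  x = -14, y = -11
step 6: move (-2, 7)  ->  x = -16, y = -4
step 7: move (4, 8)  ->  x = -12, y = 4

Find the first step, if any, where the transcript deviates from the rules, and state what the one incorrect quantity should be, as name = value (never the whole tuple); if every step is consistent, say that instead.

1. x = -7 + (-7) = -14, y = -9 + (-2) = -11 (agrees with the transcript)
2. x = -14 + (5) = -9, y = -11 + (5) = -6 (confirmed correct)
3. x = -9 + (-6) = -15, y = -6 + (-5) = -11 (checks out)
4. x = -15 + (0) = -15, y = -11 + (-6) = -17 (in agreement)
5. x = -15 + (1) = -14, y = -17 + (6) = -11 (exactly as logged)
6. x = -14 + (-2) = -16, y = -11 + (7) = -4 (in agreement)
7. x = -16 + (4) = -12, y = -4 + (8) = 4 (matches)
Nothing is out of place; the run is error-free.

no error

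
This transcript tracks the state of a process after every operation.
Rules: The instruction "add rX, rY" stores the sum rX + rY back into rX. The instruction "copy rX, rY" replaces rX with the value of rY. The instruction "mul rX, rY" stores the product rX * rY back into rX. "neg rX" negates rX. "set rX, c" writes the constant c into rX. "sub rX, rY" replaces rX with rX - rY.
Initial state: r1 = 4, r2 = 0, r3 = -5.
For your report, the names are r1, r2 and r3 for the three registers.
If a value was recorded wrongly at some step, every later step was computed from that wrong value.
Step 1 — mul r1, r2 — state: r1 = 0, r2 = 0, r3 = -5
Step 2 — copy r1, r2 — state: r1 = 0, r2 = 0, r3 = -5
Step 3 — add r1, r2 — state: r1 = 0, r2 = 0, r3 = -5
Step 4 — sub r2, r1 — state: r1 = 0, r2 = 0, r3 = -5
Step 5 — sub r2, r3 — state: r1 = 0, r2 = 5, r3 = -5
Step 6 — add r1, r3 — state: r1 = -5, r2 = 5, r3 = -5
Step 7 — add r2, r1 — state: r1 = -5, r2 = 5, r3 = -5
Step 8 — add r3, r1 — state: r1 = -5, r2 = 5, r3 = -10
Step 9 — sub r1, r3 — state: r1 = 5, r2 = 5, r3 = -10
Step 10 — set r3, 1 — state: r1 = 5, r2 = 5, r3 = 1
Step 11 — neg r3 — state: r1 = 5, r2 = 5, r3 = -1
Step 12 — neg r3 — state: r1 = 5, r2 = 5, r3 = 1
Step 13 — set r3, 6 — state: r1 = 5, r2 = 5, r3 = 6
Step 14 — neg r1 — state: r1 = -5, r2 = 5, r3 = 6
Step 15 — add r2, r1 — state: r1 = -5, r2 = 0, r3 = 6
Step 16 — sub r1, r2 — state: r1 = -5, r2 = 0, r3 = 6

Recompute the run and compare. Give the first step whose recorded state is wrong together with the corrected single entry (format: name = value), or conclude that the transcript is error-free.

step 7, r2 = 0

1. r1 = 4 * 0 = 0 (agrees with the transcript)
2. r1 = 0 (agrees with the transcript)
3. r1 = 0 + 0 = 0 (checks out)
4. r2 = 0 - 0 = 0 (exactly as logged)
5. r2 = 0 - -5 = 5 (exactly as logged)
6. r1 = 0 + -5 = -5 (no discrepancy)
7. r2 = 5 + -5 = 0 (the transcript disagrees here)
That makes step 7 the first incorrect line — r2 = 0 is what it should show.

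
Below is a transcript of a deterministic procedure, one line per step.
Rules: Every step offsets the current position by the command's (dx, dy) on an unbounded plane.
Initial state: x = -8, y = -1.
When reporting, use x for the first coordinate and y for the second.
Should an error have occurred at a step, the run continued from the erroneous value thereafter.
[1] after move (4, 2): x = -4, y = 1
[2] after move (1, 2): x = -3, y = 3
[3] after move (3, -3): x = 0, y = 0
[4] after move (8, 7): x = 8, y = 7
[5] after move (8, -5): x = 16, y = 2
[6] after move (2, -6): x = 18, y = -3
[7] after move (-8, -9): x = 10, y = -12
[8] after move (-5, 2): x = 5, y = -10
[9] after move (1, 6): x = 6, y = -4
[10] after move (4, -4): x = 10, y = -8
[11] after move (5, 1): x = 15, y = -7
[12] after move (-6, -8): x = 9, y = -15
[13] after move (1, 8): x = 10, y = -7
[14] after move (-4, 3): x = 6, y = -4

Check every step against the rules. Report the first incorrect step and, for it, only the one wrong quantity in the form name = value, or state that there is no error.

step 6, y = -4

1. x = -8 + (4) = -4, y = -1 + (2) = 1 (confirmed correct)
2. x = -4 + (1) = -3, y = 1 + (2) = 3 (no discrepancy)
3. x = -3 + (3) = 0, y = 3 + (-3) = 0 (confirmed correct)
4. x = 0 + (8) = 8, y = 0 + (7) = 7 (matches)
5. x = 8 + (8) = 16, y = 7 + (-5) = 2 (in agreement)
6. x = 16 + (2) = 18, y = 2 + (-6) = -4 (this is not what the transcript shows)
Conclusion: step 6 carries the first error; the entry should be y = -4.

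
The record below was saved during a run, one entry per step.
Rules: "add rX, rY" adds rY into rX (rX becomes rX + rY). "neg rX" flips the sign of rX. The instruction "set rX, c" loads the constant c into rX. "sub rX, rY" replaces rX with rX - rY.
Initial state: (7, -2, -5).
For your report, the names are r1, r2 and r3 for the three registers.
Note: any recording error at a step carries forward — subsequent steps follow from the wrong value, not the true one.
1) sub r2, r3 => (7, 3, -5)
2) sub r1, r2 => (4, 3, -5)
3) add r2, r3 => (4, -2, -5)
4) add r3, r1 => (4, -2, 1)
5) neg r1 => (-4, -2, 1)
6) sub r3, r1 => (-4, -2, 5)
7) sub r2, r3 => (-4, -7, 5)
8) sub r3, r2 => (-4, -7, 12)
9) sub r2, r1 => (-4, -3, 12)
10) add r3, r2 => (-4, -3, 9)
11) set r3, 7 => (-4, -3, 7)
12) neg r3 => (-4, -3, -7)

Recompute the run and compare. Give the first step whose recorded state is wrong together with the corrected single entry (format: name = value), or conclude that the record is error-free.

Step 1: r2 = -2 - -5 = 3 — in agreement.
Step 2: r1 = 7 - 3 = 4 — in agreement.
Step 3: r2 = 3 + -5 = -2 — no discrepancy.
Step 4: r3 = -5 + 4 = -1 — not what was recorded.
Conclusion: step 4 carries the first error; the entry should be r3 = -1.

step 4, r3 = -1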